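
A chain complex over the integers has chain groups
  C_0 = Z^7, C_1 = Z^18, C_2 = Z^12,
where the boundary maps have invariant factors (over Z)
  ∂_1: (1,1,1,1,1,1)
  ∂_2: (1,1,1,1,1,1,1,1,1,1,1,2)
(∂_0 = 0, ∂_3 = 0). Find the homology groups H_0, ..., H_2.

H_0 = Z,  H_1 = Z_2,  H_2 = 0.

H_0: b_0 = 7 − 0 − 6 = 1; torsion from ∂_1 factors > 1: none. So H_0 = Z.
H_1: b_1 = 18 − 6 − 12 = 0; torsion from ∂_2 factors > 1: [2]. So H_1 = Z_2.
H_2: b_2 = 12 − 12 − 0 = 0; torsion from ∂_3 factors > 1: none. So H_2 = 0.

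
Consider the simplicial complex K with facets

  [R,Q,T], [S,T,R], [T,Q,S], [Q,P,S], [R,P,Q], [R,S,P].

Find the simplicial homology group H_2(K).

Fix the vertex order P < Q < R < S < T and write every simplex with vertices in increasing order. Then dim K = 2 and the simplices of K are:

  0-simplices (5): P, Q, R, S, T
  1-simplices (9): PQ, PR, PS, QR, QS, QT, RS, RT, ST
  2-simplices (6): PQR, PQS, PRS, QRT, QST, RST

so the chain groups are C_0 ≅ Z^5, C_1 ≅ Z^9, C_2 ≅ Z^6.

The boundary map ∂_1: C_1 → C_0 is given by ∂[p,q] = [q] − [p].
This gives a 5×9 integer matrix of rank 4; reducing to Smith normal form yields diagonal entries (1,1,1,1).

The boundary map ∂_2: C_2 → C_1 acts by ∂[p,q,r] = [q,r] − [p,r] + [p,q]. For instance
  ∂PQS = QS − PS + PQ,
  ∂PRS = RS − PS + PR.
As a 9×6 matrix over Z this has rank 5, with invariant factors (1,1,1,1,1).

Computing H_k = (kernel of ∂_k) / (image of ∂_{k+1}):

  H_2: rank ker ∂_2 − rank ∂_3 = (6 − 5) − 0 = 1, and there is no ∂_3, so H_2 ≅ Z.

H_2 ≅ Z.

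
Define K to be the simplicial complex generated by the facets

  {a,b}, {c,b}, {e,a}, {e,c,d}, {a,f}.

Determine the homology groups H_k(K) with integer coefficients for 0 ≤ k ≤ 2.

Fix the vertex order a < b < c < d < e < f and write every simplex with vertices in increasing order. Then dim K = 2 and the simplices of K are:

  0-simplices (6): a, b, c, d, e, f
  1-simplices (7): ab, ae, af, bc, cd, ce, de
  2-simplices (1): cde

giving chain groups C_0 ≅ Z^6, C_1 ≅ Z^7, C_2 ≅ Z^1.

∂_1: C_1 → C_0 is given by ∂[p,q] = [q] − [p]. For instance
  ∂bc = c − b.
The 6×7 boundary matrix has rank 5 and Smith normal form diag(1,1,1,1,1).

The boundary map ∂_2: C_2 → C_1 maps a triangle to the signed sum of its edges. For instance
  ∂cde = de − ce + cd.
This gives a 7×1 integer matrix of rank 1; reducing to Smith normal form yields diagonal entries (1).

Computing H_k = (kernel of ∂_k) / (image of ∂_{k+1}):

  H_0: rank C_0 − rank ∂_1 = 6 − 5 = 1, and the invariant factors of ∂_1 are all 1, so H_0 = Z.
  H_1: rank ker ∂_1 − rank ∂_2 = (7 − 5) − 1 = 1, and the invariant factors of ∂_2 are all 1, so H_1 = Z.
  H_2: rank ker ∂_2 − rank ∂_3 = (1 − 1) − 0 = 0, and there is no ∂_3, so H_2 = 0.

H_0 ≅ Z,  H_1 ≅ Z,  H_2 = 0.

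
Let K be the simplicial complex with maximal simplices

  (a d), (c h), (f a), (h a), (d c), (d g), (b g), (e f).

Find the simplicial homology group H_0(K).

H_0 ≅ Z.

Order the vertices as a < b < c < d < e < f < g < h. Listing each simplex with vertices in this order, K has dimension 1 with simplices:

  0-simplices (8): a, b, c, d, e, f, g, h
  1-simplices (8): ad, af, ah, bg, cd, ch, dg, ef

Hence C_0 ≅ Z^8, C_1 ≅ Z^8.

Boundary ∂_1: C_1 → C_0 maps an edge to its endpoints' difference, ∂[p,q] = q − p.
The 8×8 boundary matrix has rank 7 and Smith normal form diag(1,1,1,1,1,1,1).

Computing H_k = (kernel of ∂_k) / (image of ∂_{k+1}):

  H_0: rank C_0 − rank ∂_1 = 8 − 7 = 1, and the invariant factors of ∂_1 are all 1, so H_0 = Z.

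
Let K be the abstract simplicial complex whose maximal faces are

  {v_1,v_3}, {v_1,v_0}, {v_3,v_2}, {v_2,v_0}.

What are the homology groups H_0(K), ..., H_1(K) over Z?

H_0 = Z,  H_1 = Z.

We work with the vertex ordering v_0 < v_1 < v_2 < v_3. The simplices of K, each written with vertices in increasing order, are:

  0-simplices (4): [v_0], [v_1], [v_2], [v_3]
  1-simplices (4): [v_0,v_1], [v_0,v_2], [v_1,v_3], [v_2,v_3]

Hence C_0 ≅ Z^4, C_1 ≅ Z^4.

Boundary ∂_1: C_1 → C_0 maps an edge to its endpoints' difference, ∂[p,q] = q − p. For instance
  ∂[v_2,v_3] = [v_3] − [v_2].
The resulting 4×4 matrix has rank 3, and its Smith normal form has invariant factors (1,1,1).

Reading off H_k = ker ∂_k / im ∂_{k+1}:

  H_0: rank C_0 − rank ∂_1 = 4 − 3 = 1, and the invariant factors of ∂_1 are all 1, so H_0 = Z.
  H_1: rank ker ∂_1 − rank ∂_2 = (4 − 3) − 0 = 1, and there is no ∂_2, so H_1 = Z.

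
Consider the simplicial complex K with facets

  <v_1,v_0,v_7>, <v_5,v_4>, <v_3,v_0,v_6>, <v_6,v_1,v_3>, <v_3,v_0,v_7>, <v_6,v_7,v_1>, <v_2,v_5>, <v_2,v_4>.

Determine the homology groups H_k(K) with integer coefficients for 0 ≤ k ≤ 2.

H_0 = Z^2,  H_1 = Z^2,  H_2 = 0.

Take the total order v_0 < v_1 < v_2 < v_3 < v_4 < v_5 < v_6 < v_7 on the vertex set. Then K (dimension 2) consists of the simplices:

  0-simplices (8): [v_0], [v_1], [v_2], [v_3], [v_4], [v_5], [v_6], [v_7]
  1-simplices (13): [v_0,v_1], [v_0,v_3], [v_0,v_6], [v_0,v_7], [v_1,v_3], [v_1,v_6], [v_1,v_7], [v_2,v_4], [v_2,v_5], [v_3,v_6], [v_3,v_7], [v_4,v_5], [v_6,v_7]
  2-simplices (5): [v_0,v_1,v_7], [v_0,v_3,v_6], [v_0,v_3,v_7], [v_1,v_3,v_6], [v_1,v_6,v_7]

so the chain groups are C_0 ≅ Z^8, C_1 ≅ Z^13, C_2 ≅ Z^5.

Boundary ∂_1: C_1 → C_0 sends each edge [p,q] (with p < q) to q − p. For instance
  ∂[v_0,v_3] = [v_3] − [v_0].
The 8×13 boundary matrix has rank 6 and Smith normal form diag(1,1,1,1,1,1).

Boundary ∂_2: C_2 → C_1 maps a triangle to the signed sum of its edges. For instance
  ∂[v_1,v_3,v_6] = [v_3,v_6] − [v_1,v_6] + [v_1,v_3],
  ∂[v_0,v_1,v_7] = [v_1,v_7] − [v_0,v_7] + [v_0,v_1].
The resulting 13×5 matrix has rank 5, and its Smith normal form has invariant factors (1,1,1,1,1).

From H_k ≅ ker(∂_k) / im(∂_{k+1}) we obtain:

  H_0: rank C_0 − rank ∂_1 = 8 − 6 = 2, and the invariant factors of ∂_1 are all 1, so H_0 ≅ Z^2.
  H_1: rank ker ∂_1 − rank ∂_2 = (13 − 6) − 5 = 2, and the invariant factors of ∂_2 are all 1, so H_1 ≅ Z^2.
  H_2: rank ker ∂_2 − rank ∂_3 = (5 − 5) − 0 = 0, and there is no ∂_3, so H_2 ≅ 0.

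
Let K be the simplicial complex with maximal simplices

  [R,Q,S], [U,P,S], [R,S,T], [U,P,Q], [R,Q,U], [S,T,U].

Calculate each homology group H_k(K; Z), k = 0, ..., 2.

H_0 = Z,  H_1 = Z,  H_2 = 0.

Order the vertices as P < Q < R < S < T < U. Listing each simplex with vertices in this order, K has dimension 2 with simplices:

  0-simplices (6): P, Q, R, S, T, U
  1-simplices (12): PQ, PS, PU, QR, QS, QU, RS, RT, RU, ST, SU, TU
  2-simplices (6): PQU, PSU, QRS, QRU, RST, STU

giving chain groups C_0 ≅ Z^6, C_1 ≅ Z^12, C_2 ≅ Z^6.

∂_1: C_1 → C_0 maps an edge to its endpoints' difference, ∂[p,q] = q − p. For instance
  ∂PS = S − P.
This gives a 6×12 integer matrix of rank 5; reducing to Smith normal form yields diagonal entries (1,1,1,1,1).

∂_2: C_2 → C_1 acts by ∂[p,q,r] = [q,r] − [p,r] + [p,q]. For instance
  ∂QRS = RS − QS + QR,
  ∂STU = TU − SU + ST.
The 12×6 boundary matrix has rank 6 and Smith normal form diag(1,1,1,1,1,1).

From H_k ≅ ker(∂_k) / im(∂_{k+1}) we obtain:

  H_0: rank C_0 − rank ∂_1 = 6 − 5 = 1, and the invariant factors of ∂_1 are all 1, so H_0 ≅ Z.
  H_1: rank ker ∂_1 − rank ∂_2 = (12 − 5) − 6 = 1, and the invariant factors of ∂_2 are all 1, so H_1 ≅ Z.
  H_2: rank ker ∂_2 − rank ∂_3 = (6 − 6) − 0 = 0, and there is no ∂_3, so H_2 ≅ 0.

(K is a triangulation of the cylinder S^1 x I.)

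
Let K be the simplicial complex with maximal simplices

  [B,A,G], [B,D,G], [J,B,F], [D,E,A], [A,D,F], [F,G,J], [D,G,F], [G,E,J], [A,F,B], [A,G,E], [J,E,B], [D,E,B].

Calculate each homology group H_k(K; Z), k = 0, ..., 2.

Order the vertices as A < B < D < E < F < G < J. Listing each simplex with vertices in this order, K has dimension 2 with simplices:

  0-simplices (7): A, B, D, E, F, G, J
  1-simplices (18): AB, AD, AE, AF, AG, BD, BE, BF, BG, BJ, DE, DF, DG, EG, EJ, FG, FJ, GJ
  2-simplices (12): ABF, ABG, ADE, ADF, AEG, BDE, BDG, BEJ, BFJ, DFG, EGJ, FGJ

so the chain groups are C_0 ≅ Z^7, C_1 ≅ Z^18, C_2 ≅ Z^12.

The boundary map ∂_1: C_1 → C_0 sends each edge [p,q] (with p < q) to q − p. For instance
  ∂BE = E − B.
This gives a 7×18 integer matrix of rank 6; reducing to Smith normal form yields diagonal entries (1,1,1,1,1,1).

∂_2: C_2 → C_1 acts by ∂[p,q,r] = [q,r] − [p,r] + [p,q]. For instance
  ∂ABF = BF − AF + AB,
  ∂EGJ = GJ − EJ + EG.
The 18×12 boundary matrix has rank 12 and Smith normal form diag(1,1,1,1,1,1,1,1,1,1,1,2).

Computing H_k = (kernel of ∂_k) / (image of ∂_{k+1}):

  H_0: rank C_0 − rank ∂_1 = 7 − 6 = 1, and the invariant factors of ∂_1 are all 1, so H_0 ≅ Z.
  H_1: rank ker ∂_1 − rank ∂_2 = (18 − 6) − 12 = 0, and ∂_2 has invariant factor 2 > 1, so H_1 ≅ Z/2Z.
  H_2: rank ker ∂_2 − rank ∂_3 = (12 − 12) − 0 = 0, and there is no ∂_3, so H_2 ≅ 0.

H_0 ≅ Z,  H_1 ≅ Z/2Z,  H_2 = 0.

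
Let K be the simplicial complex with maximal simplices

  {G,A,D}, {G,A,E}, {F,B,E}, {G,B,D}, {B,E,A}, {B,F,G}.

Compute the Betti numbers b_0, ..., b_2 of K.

b_0 = 1, b_1 = 1, b_2 = 0.

We work with the vertex ordering A < B < D < E < F < G. The simplices of K, each written with vertices in increasing order, are:

  0-simplices (6): A, B, D, E, F, G
  1-simplices (12): AB, AD, AE, AG, BD, BE, BF, BG, DG, EF, EG, FG
  2-simplices (6): ABE, ADG, AEG, BDG, BEF, BFG

so the chain groups are C_0 ≅ Z^6, C_1 ≅ Z^12, C_2 ≅ Z^6.

Boundary ∂_1: C_1 → C_0 maps an edge to its endpoints' difference, ∂[p,q] = q − p. For instance
  ∂BF = F − B.
The 6×12 boundary matrix has rank 5 and Smith normal form diag(1,1,1,1,1).

∂_2: C_2 → C_1 maps a triangle to the signed sum of its edges. For instance
  ∂ABE = BE − AE + AB,
  ∂AEG = EG − AG + AE.
The 12×6 boundary matrix has rank 6 and Smith normal form diag(1,1,1,1,1,1).

Now H_k = ker ∂_k / im ∂_{k+1}, so:

  H_0: rank C_0 − rank ∂_1 = 6 − 5 = 1, and the invariant factors of ∂_1 are all 1, so H_0 ≅ Z.
  H_1: rank ker ∂_1 − rank ∂_2 = (12 − 5) − 6 = 1, and the invariant factors of ∂_2 are all 1, so H_1 ≅ Z.
  H_2: rank ker ∂_2 − rank ∂_3 = (6 − 6) − 0 = 0, and there is no ∂_3, so H_2 ≅ 0.

Hence the Betti numbers are b_0 = 1, b_1 = 1, b_2 = 0.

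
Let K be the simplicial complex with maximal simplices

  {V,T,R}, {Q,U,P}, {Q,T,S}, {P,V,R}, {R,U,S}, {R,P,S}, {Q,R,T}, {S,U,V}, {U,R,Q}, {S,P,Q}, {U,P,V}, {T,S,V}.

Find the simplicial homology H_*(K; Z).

We work with the vertex ordering P < Q < R < S < T < U < V. The simplices of K, each written with vertices in increasing order, are:

  0-simplices (7): P, Q, R, S, T, U, V
  1-simplices (18): PQ, PR, PS, PU, PV, QR, QS, QT, QU, RS, RT, RU, RV, ST, SU, SV, TV, UV
  2-simplices (12): PQS, PQU, PRS, PRV, PUV, QRT, QRU, QST, RSU, RTV, STV, SUV

so the chain groups are C_0 ≅ Z^7, C_1 ≅ Z^18, C_2 ≅ Z^12.

∂_1: C_1 → C_0 maps an edge to its endpoints' difference, ∂[p,q] = q − p. For instance
  ∂QS = S − Q.
The resulting 7×18 matrix has rank 6, and its Smith normal form has invariant factors (1,1,1,1,1,1).

Boundary ∂_2: C_2 → C_1 sends each 2-simplex [p,q,r] to [q,r] − [p,r] + [p,q]. For instance
  ∂PQU = QU − PU + PQ,
  ∂QST = ST − QT + QS.
As a 18×12 matrix over Z this has rank 12, with invariant factors (1,1,1,1,1,1,1,1,1,1,1,2).

Reading off H_k = ker ∂_k / im ∂_{k+1}:

  H_0: rank C_0 − rank ∂_1 = 7 − 6 = 1, and the invariant factors of ∂_1 are all 1, so H_0 ≅ Z.
  H_1: rank ker ∂_1 − rank ∂_2 = (18 − 6) − 12 = 0, and ∂_2 has invariant factor 2 > 1, so H_1 ≅ Z/2.
  H_2: rank ker ∂_2 − rank ∂_3 = (12 − 12) − 0 = 0, and there is no ∂_3, so H_2 ≅ 0.

As a check, the Euler characteristic is 7 − 18 + 12 = 1, which agrees with 1 − 0 + 0 = 1.

H_0 = Z,  H_1 = Z/2,  H_2 = 0.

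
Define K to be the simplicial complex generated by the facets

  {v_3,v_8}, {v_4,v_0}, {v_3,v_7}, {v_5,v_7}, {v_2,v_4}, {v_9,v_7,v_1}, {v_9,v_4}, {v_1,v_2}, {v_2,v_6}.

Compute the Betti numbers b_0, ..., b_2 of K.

b_0 = 1, b_1 = 1, b_2 = 0.

Order the vertices as v_0 < v_1 < v_2 < v_3 < v_4 < v_5 < v_6 < v_7 < v_8 < v_9. Listing each simplex with vertices in this order, K has dimension 2 with simplices:

  0-simplices (10): [v_0], [v_1], [v_2], [v_3], [v_4], [v_5], [v_6], [v_7], [v_8], [v_9]
  1-simplices (11): [v_0,v_4], [v_1,v_2], [v_1,v_7], [v_1,v_9], [v_2,v_4], [v_2,v_6], [v_3,v_7], [v_3,v_8], [v_4,v_9], [v_5,v_7], [v_7,v_9]
  2-simplices (1): [v_1,v_7,v_9]

Hence C_0 ≅ Z^10, C_1 ≅ Z^11, C_2 ≅ Z^1.

∂_1: C_1 → C_0 is given by ∂[p,q] = [q] − [p].
As a 10×11 matrix over Z this has rank 9, with invariant factors (1,1,1,1,1,1,1,1,1).

Boundary ∂_2: C_2 → C_1 sends each 2-simplex [p,q,r] to [q,r] − [p,r] + [p,q]. For instance
  ∂[v_1,v_7,v_9] = [v_7,v_9] − [v_1,v_9] + [v_1,v_7].
The 11×1 boundary matrix has rank 1 and Smith normal form diag(1).

Computing H_k = (kernel of ∂_k) / (image of ∂_{k+1}):

  H_0: rank C_0 − rank ∂_1 = 10 − 9 = 1, and the invariant factors of ∂_1 are all 1, so H_0 = Z.
  H_1: rank ker ∂_1 − rank ∂_2 = (11 − 9) − 1 = 1, and the invariant factors of ∂_2 are all 1, so H_1 = Z.
  H_2: rank ker ∂_2 − rank ∂_3 = (1 − 1) − 0 = 0, and there is no ∂_3, so H_2 = 0.

As a check, the Euler characteristic is 10 − 11 + 1 = 0, which agrees with 1 − 1 + 0 = 0.

Hence the Betti numbers are b_0 = 1, b_1 = 1, b_2 = 0.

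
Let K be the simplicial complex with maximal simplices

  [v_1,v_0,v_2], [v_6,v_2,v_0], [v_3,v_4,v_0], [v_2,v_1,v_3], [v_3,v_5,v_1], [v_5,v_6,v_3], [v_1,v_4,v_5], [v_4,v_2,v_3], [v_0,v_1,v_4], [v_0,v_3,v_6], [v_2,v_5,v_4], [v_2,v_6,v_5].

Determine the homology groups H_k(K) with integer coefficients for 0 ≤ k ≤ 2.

H_0 ≅ Z,  H_1 ≅ Z/2Z,  H_2 = 0.

Fix the vertex order v_0 < v_1 < v_2 < v_3 < v_4 < v_5 < v_6 and write every simplex with vertices in increasing order. Then dim K = 2 and the simplices of K are:

  0-simplices (7): [v_0], [v_1], [v_2], [v_3], [v_4], [v_5], [v_6]
  1-simplices (18): (18 of them)
  2-simplices (12): (12 of them)

so the chain groups are C_0 ≅ Z^7, C_1 ≅ Z^18, C_2 ≅ Z^12.

∂_1: C_1 → C_0 is given by ∂[p,q] = [q] − [p].
This gives a 7×18 integer matrix of rank 6; reducing to Smith normal form yields diagonal entries (1,1,1,1,1,1).

∂_2: C_2 → C_1 maps a triangle to the signed sum of its edges. For instance
  ∂[v_0,v_3,v_4] = [v_3,v_4] − [v_0,v_4] + [v_0,v_3],
  ∂[v_1,v_3,v_5] = [v_3,v_5] − [v_1,v_5] + [v_1,v_3].
As a 18×12 matrix over Z this has rank 12, with invariant factors (1,1,1,1,1,1,1,1,1,1,1,2).

From H_k ≅ ker(∂_k) / im(∂_{k+1}) we obtain:

  H_0: rank C_0 − rank ∂_1 = 7 − 6 = 1, and the invariant factors of ∂_1 are all 1, so H_0 = Z.
  H_1: rank ker ∂_1 − rank ∂_2 = (18 − 6) − 12 = 0, and ∂_2 has invariant factor 2 > 1, so H_1 = Z/2Z.
  H_2: rank ker ∂_2 − rank ∂_3 = (12 − 12) − 0 = 0, and there is no ∂_3, so H_2 = 0.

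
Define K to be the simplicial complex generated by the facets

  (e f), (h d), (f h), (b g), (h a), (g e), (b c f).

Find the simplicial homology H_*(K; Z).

We work with the vertex ordering a < b < c < d < e < f < g < h. The simplices of K, each written with vertices in increasing order, are:

  0-simplices (8): a, b, c, d, e, f, g, h
  1-simplices (9): ah, bc, bf, bg, cf, dh, ef, eg, fh
  2-simplices (1): bcf

so the chain groups are C_0 ≅ Z^8, C_1 ≅ Z^9, C_2 ≅ Z^1.

∂_1: C_1 → C_0 is given by ∂[p,q] = [q] − [p].
As a 8×9 matrix over Z this has rank 7, with invariant factors (1,1,1,1,1,1,1).

The boundary map ∂_2: C_2 → C_1 acts by ∂[p,q,r] = [q,r] − [p,r] + [p,q]. For instance
  ∂bcf = cf − bf + bc.
As a 9×1 matrix over Z this has rank 1, with invariant factors (1).

Reading off H_k = ker ∂_k / im ∂_{k+1}:

  H_0: rank C_0 − rank ∂_1 = 8 − 7 = 1, and the invariant factors of ∂_1 are all 1, so H_0 = Z.
  H_1: rank ker ∂_1 − rank ∂_2 = (9 − 7) − 1 = 1, and the invariant factors of ∂_2 are all 1, so H_1 = Z.
  H_2: rank ker ∂_2 − rank ∂_3 = (1 − 1) − 0 = 0, and there is no ∂_3, so H_2 = 0.

As a check, the Euler characteristic is 8 − 9 + 1 = 0, which agrees with 1 − 1 + 0 = 0.

H_0 ≅ Z,  H_1 ≅ Z,  H_2 = 0.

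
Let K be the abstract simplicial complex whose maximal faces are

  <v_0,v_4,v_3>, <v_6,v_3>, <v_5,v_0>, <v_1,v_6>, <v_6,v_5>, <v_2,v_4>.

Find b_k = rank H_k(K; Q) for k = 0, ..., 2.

K has 7 vertices, 8 edges, 1 triangle.
rank ∂_0 = 0, rank ∂_1 = 6 ⇒ b_0 = 7 − 0 − 6 = 1; all invariant factors of ∂_1 are 1 so no torsion. So H_0 ≅ Z.
rank ∂_1 = 6, rank ∂_2 = 1 ⇒ b_1 = 8 − 6 − 1 = 1; all invariant factors of ∂_2 are 1 so no torsion. So H_1 ≅ Z.
rank ∂_2 = 1, rank ∂_3 = 0 ⇒ b_2 = 1 − 1 − 0 = 0. So H_2 ≅ 0.

b_0 = 1, b_1 = 1, b_2 = 0.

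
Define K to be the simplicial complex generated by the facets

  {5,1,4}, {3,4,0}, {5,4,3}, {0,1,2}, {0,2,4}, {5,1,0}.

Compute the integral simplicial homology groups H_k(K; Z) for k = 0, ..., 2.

K has 6 vertices, 12 edges, 6 triangles.
rank ∂_0 = 0, rank ∂_1 = 5 ⇒ b_0 = 6 − 0 − 5 = 1; all invariant factors of ∂_1 are 1 so no torsion. So H_0 = Z.
rank ∂_1 = 5, rank ∂_2 = 6 ⇒ b_1 = 12 − 5 − 6 = 1; all invariant factors of ∂_2 are 1 so no torsion. So H_1 = Z.
rank ∂_2 = 6, rank ∂_3 = 0 ⇒ b_2 = 6 − 6 − 0 = 0. So H_2 = 0.

H_0 ≅ Z,  H_1 ≅ Z,  H_2 = 0.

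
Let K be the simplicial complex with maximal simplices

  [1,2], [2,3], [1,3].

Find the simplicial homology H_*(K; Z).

H_0 = Z,  H_1 = Z.

We work with the vertex ordering 1 < 2 < 3. The simplices of K, each written with vertices in increasing order, are:

  0-simplices (3): [1], [2], [3]
  1-simplices (3): [1,2], [1,3], [2,3]

Hence C_0 ≅ Z^3, C_1 ≅ Z^3.

Boundary ∂_1: C_1 → C_0 sends each edge [p,q] (with p < q) to q − p. For instance
  ∂[2,3] = [3] − [2].
The 3×3 boundary matrix has rank 2 and Smith normal form diag(1,1).

Now H_k = ker ∂_k / im ∂_{k+1}, so:

  H_0: rank C_0 − rank ∂_1 = 3 − 2 = 1, and the invariant factors of ∂_1 are all 1, so H_0 = Z.
  H_1: rank ker ∂_1 − rank ∂_2 = (3 − 2) − 0 = 1, and there is no ∂_2, so H_1 = Z.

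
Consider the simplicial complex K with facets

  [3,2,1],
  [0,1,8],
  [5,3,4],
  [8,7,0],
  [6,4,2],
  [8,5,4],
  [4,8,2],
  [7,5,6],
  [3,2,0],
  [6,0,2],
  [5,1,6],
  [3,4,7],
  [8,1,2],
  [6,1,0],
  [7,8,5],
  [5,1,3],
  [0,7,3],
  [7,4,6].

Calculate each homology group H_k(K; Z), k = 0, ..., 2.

H_0 = Z,  H_1 = Z ⊕ Z/2,  H_2 = 0.

Take the total order 0 < 1 < 2 < 3 < 4 < 5 < 6 < 7 < 8 on the vertex set. Then K (dimension 2) consists of the simplices:

  0-simplices (9): [0], [1], [2], [3], [4], [5], [6], [7], [8]
  1-simplices (27): (27 of them)
  2-simplices (18): [0,1,6], [0,1,8], [0,2,3], [0,2,6], [0,3,7], [0,7,8], [1,2,3], [1,2,8], [1,3,5], [1,5,6], [2,4,6], [2,4,8], [3,4,5], [3,4,7], [4,5,8], [4,6,7], [5,6,7], [5,7,8]

Hence C_0 ≅ Z^9, C_1 ≅ Z^27, C_2 ≅ Z^18.

Boundary ∂_1: C_1 → C_0 sends each edge [p,q] (with p < q) to q − p. For instance
  ∂[1,3] = [3] − [1].
As a 9×27 matrix over Z this has rank 8, with invariant factors (1,1,1,1,1,1,1,1).

∂_2: C_2 → C_1 acts by ∂[p,q,r] = [q,r] − [p,r] + [p,q]. For instance
  ∂[0,2,3] = [2,3] − [0,3] + [0,2],
  ∂[1,3,5] = [3,5] − [1,5] + [1,3].
The resulting 27×18 matrix has rank 18, and its Smith normal form has invariant factors (1,1,1,1,1,1,1,1,1,1,1,1,1,1,1,1,1,2).

Computing H_k = (kernel of ∂_k) / (image of ∂_{k+1}):

  H_0: rank C_0 − rank ∂_1 = 9 − 8 = 1, and the invariant factors of ∂_1 are all 1, so H_0 ≅ Z.
  H_1: rank ker ∂_1 − rank ∂_2 = (27 − 8) − 18 = 1, and ∂_2 has invariant factor 2 > 1, so H_1 ≅ Z ⊕ Z/2.
  H_2: rank ker ∂_2 − rank ∂_3 = (18 − 18) − 0 = 0, and there is no ∂_3, so H_2 ≅ 0.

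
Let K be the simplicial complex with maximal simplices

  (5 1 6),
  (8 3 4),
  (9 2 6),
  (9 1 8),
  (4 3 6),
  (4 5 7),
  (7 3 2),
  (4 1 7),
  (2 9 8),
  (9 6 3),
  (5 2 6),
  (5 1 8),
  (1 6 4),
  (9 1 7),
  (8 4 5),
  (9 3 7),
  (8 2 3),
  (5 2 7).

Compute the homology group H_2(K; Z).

H_2 ≅ 0.

K has 9 vertices, 27 edges, 18 triangles.
rank ∂_2 = 18, rank ∂_3 = 0 ⇒ b_2 = 18 − 18 − 0 = 0. So H_2 = 0.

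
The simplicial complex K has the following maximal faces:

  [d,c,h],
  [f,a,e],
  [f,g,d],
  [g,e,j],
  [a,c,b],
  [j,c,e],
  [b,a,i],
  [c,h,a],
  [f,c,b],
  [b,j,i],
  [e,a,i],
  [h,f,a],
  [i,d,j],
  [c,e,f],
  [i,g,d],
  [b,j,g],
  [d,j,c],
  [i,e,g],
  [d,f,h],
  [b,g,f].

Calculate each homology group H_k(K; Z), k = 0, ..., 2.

Fix the vertex order a < b < c < d < e < f < g < h < i < j and write every simplex with vertices in increasing order. Then dim K = 2 and the simplices of K are:

  0-simplices (10): a, b, c, d, e, f, g, h, i, j
  1-simplices (30): ab, ac, ae, af, ah, ai, bc, bf, bg, bi, bj, cd, ce, cf, ch, cj, df, dg, dh, di, dj, ef, eg, ei, ej, fg, fh, gi, gj, ij
  2-simplices (20): abc, abi, ach, aef, aei, afh, bcf, bfg, bgj, bij, cdh, cdj, cef, cej, dfg, dfh, dgi, dij, egi, egj

giving chain groups C_0 ≅ Z^10, C_1 ≅ Z^30, C_2 ≅ Z^20.

Boundary ∂_1: C_1 → C_0 is given by ∂[p,q] = [q] − [p]. For instance
  ∂ei = i − e.
The resulting 10×30 matrix has rank 9, and its Smith normal form has invariant factors (1,1,1,1,1,1,1,1,1).

∂_2: C_2 → C_1 sends each 2-simplex [p,q,r] to [q,r] − [p,r] + [p,q]. For instance
  ∂egi = gi − ei + eg,
  ∂cef = ef − cf + ce.
The 30×20 boundary matrix has rank 20 and Smith normal form diag(1,1,1,1,1,1,1,1,1,1,1,1,1,1,1,1,1,1,1,2).

Now H_k = ker ∂_k / im ∂_{k+1}, so:

  H_0: rank C_0 − rank ∂_1 = 10 − 9 = 1, and the invariant factors of ∂_1 are all 1, so H_0 = Z.
  H_1: rank ker ∂_1 − rank ∂_2 = (30 − 9) − 20 = 1, and ∂_2 has invariant factor 2 > 1, so H_1 = Z ⊕ Z/2Z.
  H_2: rank ker ∂_2 − rank ∂_3 = (20 − 20) − 0 = 0, and there is no ∂_3, so H_2 = 0.

(K is a triangulation of the Klein bottle.)

H_0 = Z,  H_1 = Z ⊕ Z/2Z,  H_2 = 0.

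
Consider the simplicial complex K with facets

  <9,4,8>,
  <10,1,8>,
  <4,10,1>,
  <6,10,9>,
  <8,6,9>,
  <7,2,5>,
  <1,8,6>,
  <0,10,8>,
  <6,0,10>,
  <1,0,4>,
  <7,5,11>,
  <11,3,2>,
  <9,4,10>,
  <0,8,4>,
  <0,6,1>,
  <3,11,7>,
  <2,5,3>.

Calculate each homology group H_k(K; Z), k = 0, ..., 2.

H_0 ≅ Z^2,  H_1 ≅ Z ⊕ Z/2,  H_2 = 0.

Order the vertices as 0 < 1 < 2 < 3 < 4 < 5 < 6 < 7 < 8 < 9 < 10 < 11. Listing each simplex with vertices in this order, K has dimension 2 with simplices:

  0-simplices (12): [0], [1], [2], [3], [4], [5], [6], [7], [8], [9], [10], [11]
  1-simplices (28): (28 of them)
  2-simplices (17): [0,1,4], [0,1,6], [0,4,8], [0,6,10], [0,8,10], [1,4,10], [1,6,8], [1,8,10], [2,3,5], [2,3,11], [2,5,7], [3,7,11], [4,8,9], [4,9,10], [5,7,11], [6,8,9], [6,9,10]

Hence C_0 ≅ Z^12, C_1 ≅ Z^28, C_2 ≅ Z^17.

∂_1: C_1 → C_0 maps an edge to its endpoints' difference, ∂[p,q] = q − p.
This gives a 12×28 integer matrix of rank 10; reducing to Smith normal form yields diagonal entries (1,1,1,1,1,1,1,1,1,1).

Boundary ∂_2: C_2 → C_1 maps a triangle to the signed sum of its edges. For instance
  ∂[1,8,10] = [8,10] − [1,10] + [1,8],
  ∂[0,1,6] = [1,6] − [0,6] + [0,1].
The resulting 28×17 matrix has rank 17, and its Smith normal form has invariant factors (1,1,1,1,1,1,1,1,1,1,1,1,1,1,1,1,2).

Computing H_k = (kernel of ∂_k) / (image of ∂_{k+1}):

  H_0: rank C_0 − rank ∂_1 = 12 − 10 = 2, and the invariant factors of ∂_1 are all 1, so H_0 = Z^2.
  H_1: rank ker ∂_1 − rank ∂_2 = (28 − 10) − 17 = 1, and ∂_2 has invariant factor 2 > 1, so H_1 = Z ⊕ Z/2.
  H_2: rank ker ∂_2 − rank ∂_3 = (17 − 17) − 0 = 0, and there is no ∂_3, so H_2 = 0.

As a check, the Euler characteristic is 12 − 28 + 17 = 1, which agrees with 2 − 1 + 0 = 1.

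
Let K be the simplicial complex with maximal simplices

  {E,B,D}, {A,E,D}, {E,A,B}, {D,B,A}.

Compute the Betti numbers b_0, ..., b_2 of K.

b_0 = 1, b_1 = 0, b_2 = 1.

K has 4 vertices, 6 edges, 4 triangles.
rank ∂_0 = 0, rank ∂_1 = 3 ⇒ b_0 = 4 − 0 − 3 = 1; all invariant factors of ∂_1 are 1 so no torsion. So H_0 = Z.
rank ∂_1 = 3, rank ∂_2 = 3 ⇒ b_1 = 6 − 3 − 3 = 0; all invariant factors of ∂_2 are 1 so no torsion. So H_1 = 0.
rank ∂_2 = 3, rank ∂_3 = 0 ⇒ b_2 = 4 − 3 − 0 = 1. So H_2 = Z.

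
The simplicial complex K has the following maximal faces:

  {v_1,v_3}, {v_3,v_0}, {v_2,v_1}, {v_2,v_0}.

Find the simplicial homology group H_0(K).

H_0 ≅ Z.

We work with the vertex ordering v_0 < v_1 < v_2 < v_3. The simplices of K, each written with vertices in increasing order, are:

  0-simplices (4): [v_0], [v_1], [v_2], [v_3]
  1-simplices (4): [v_0,v_2], [v_0,v_3], [v_1,v_2], [v_1,v_3]

Hence C_0 ≅ Z^4, C_1 ≅ Z^4.

Boundary ∂_1: C_1 → C_0 is given by ∂[p,q] = [q] − [p]. For instance
  ∂[v_1,v_2] = [v_2] − [v_1].
This gives a 4×4 integer matrix of rank 3; reducing to Smith normal form yields diagonal entries (1,1,1).

From H_k ≅ ker(∂_k) / im(∂_{k+1}) we obtain:

  H_0: rank C_0 − rank ∂_1 = 4 − 3 = 1, and the invariant factors of ∂_1 are all 1, so H_0 = Z.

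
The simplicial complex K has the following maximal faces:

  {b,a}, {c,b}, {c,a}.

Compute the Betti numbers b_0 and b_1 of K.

b_0 = 1, b_1 = 1.

Fix the vertex order a < b < c and write every simplex with vertices in increasing order. Then dim K = 1 and the simplices of K are:

  0-simplices (3): a, b, c
  1-simplices (3): ab, ac, bc

giving chain groups C_0 ≅ Z^3, C_1 ≅ Z^3.

Boundary ∂_1: C_1 → C_0 sends each edge [p,q] (with p < q) to q − p. For instance
  ∂bc = c − b.
This gives a 3×3 integer matrix of rank 2; reducing to Smith normal form yields diagonal entries (1,1).

Reading off H_k = ker ∂_k / im ∂_{k+1}:

  H_0: rank C_0 − rank ∂_1 = 3 − 2 = 1, and the invariant factors of ∂_1 are all 1, so H_0 = Z.
  H_1: rank ker ∂_1 − rank ∂_2 = (3 − 2) − 0 = 1, and there is no ∂_2, so H_1 = Z.

(K is a triangulation of the circle S^1.)

Hence the Betti numbers are b_0 = 1, b_1 = 1.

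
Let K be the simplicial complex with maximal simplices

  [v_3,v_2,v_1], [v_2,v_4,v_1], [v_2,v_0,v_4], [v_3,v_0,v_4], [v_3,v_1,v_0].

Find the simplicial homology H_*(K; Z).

We work with the vertex ordering v_0 < v_1 < v_2 < v_3 < v_4. The simplices of K, each written with vertices in increasing order, are:

  0-simplices (5): [v_0], [v_1], [v_2], [v_3], [v_4]
  1-simplices (10): [v_0,v_1], [v_0,v_2], [v_0,v_3], [v_0,v_4], [v_1,v_2], [v_1,v_3], [v_1,v_4], [v_2,v_3], [v_2,v_4], [v_3,v_4]
  2-simplices (5): [v_0,v_1,v_3], [v_0,v_2,v_4], [v_0,v_3,v_4], [v_1,v_2,v_3], [v_1,v_2,v_4]

Hence C_0 ≅ Z^5, C_1 ≅ Z^10, C_2 ≅ Z^5.

Boundary ∂_1: C_1 → C_0 sends each edge [p,q] (with p < q) to q − p.
The 5×10 boundary matrix has rank 4 and Smith normal form diag(1,1,1,1).

Boundary ∂_2: C_2 → C_1 maps a triangle to the signed sum of its edges. For instance
  ∂[v_0,v_3,v_4] = [v_3,v_4] − [v_0,v_4] + [v_0,v_3],
  ∂[v_0,v_2,v_4] = [v_2,v_4] − [v_0,v_4] + [v_0,v_2].
The 10×5 boundary matrix has rank 5 and Smith normal form diag(1,1,1,1,1).

Reading off H_k = ker ∂_k / im ∂_{k+1}:

  H_0: rank C_0 − rank ∂_1 = 5 − 4 = 1, and the invariant factors of ∂_1 are all 1, so H_0 = Z.
  H_1: rank ker ∂_1 − rank ∂_2 = (10 − 4) − 5 = 1, and the invariant factors of ∂_2 are all 1, so H_1 = Z.
  H_2: rank ker ∂_2 − rank ∂_3 = (5 − 5) − 0 = 0, and there is no ∂_3, so H_2 = 0.

As a check, the Euler characteristic is 5 − 10 + 5 = 0, which agrees with 1 − 1 + 0 = 0.
(K is a triangulation of the Möbius band.)

H_0 = Z,  H_1 = Z,  H_2 = 0.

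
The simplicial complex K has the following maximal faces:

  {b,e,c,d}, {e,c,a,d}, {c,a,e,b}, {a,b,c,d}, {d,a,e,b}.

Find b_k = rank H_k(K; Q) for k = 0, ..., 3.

We work with the vertex ordering a < b < c < d < e. The simplices of K, each written with vertices in increasing order, are:

  0-simplices (5): a, b, c, d, e
  1-simplices (10): ab, ac, ad, ae, bc, bd, be, cd, ce, de
  2-simplices (10): abc, abd, abe, acd, ace, ade, bcd, bce, bde, cde
  3-simplices (5): abcd, abce, abde, acde, bcde

Hence C_0 ≅ Z^5, C_1 ≅ Z^10, C_2 ≅ Z^10, C_3 ≅ Z^5.

Boundary ∂_1: C_1 → C_0 is given by ∂[p,q] = [q] − [p]. For instance
  ∂ab = b − a.
The resulting 5×10 matrix has rank 4, and its Smith normal form has invariant factors (1,1,1,1).

Boundary ∂_2: C_2 → C_1 acts by ∂[p,q,r] = [q,r] − [p,r] + [p,q]. For instance
  ∂acd = cd − ad + ac,
  ∂abe = be − ae + ab.
The 10×10 boundary matrix has rank 6 and Smith normal form diag(1,1,1,1,1,1).

Boundary ∂_3: C_3 → C_2 sends each 3-simplex σ to the alternating sum Σ_i (−1)^i (σ with its i-th vertex removed). For instance
  ∂abce = bce − ace + abe − abc,
  ∂abcd = bcd − acd + abd − abc.
The 10×5 boundary matrix has rank 4 and Smith normal form diag(1,1,1,1).

From H_k ≅ ker(∂_k) / im(∂_{k+1}) we obtain:

  H_0: rank C_0 − rank ∂_1 = 5 − 4 = 1, and the invariant factors of ∂_1 are all 1, so H_0 ≅ Z.
  H_1: rank ker ∂_1 − rank ∂_2 = (10 − 4) − 6 = 0, and the invariant factors of ∂_2 are all 1, so H_1 ≅ 0.
  H_2: rank ker ∂_2 − rank ∂_3 = (10 − 6) − 4 = 0, and the invariant factors of ∂_3 are all 1, so H_2 ≅ 0.
  H_3: rank ker ∂_3 − rank ∂_4 = (5 − 4) − 0 = 1, and there is no ∂_4, so H_3 ≅ Z.

Hence the Betti numbers are b_0 = 1, b_1 = 0, b_2 = 0, b_3 = 1.

b_0 = 1, b_1 = 0, b_2 = 0, b_3 = 1.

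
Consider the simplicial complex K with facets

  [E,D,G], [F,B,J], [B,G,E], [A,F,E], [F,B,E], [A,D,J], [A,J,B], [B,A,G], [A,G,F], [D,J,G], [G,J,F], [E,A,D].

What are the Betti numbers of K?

Take the total order A < B < D < E < F < G < J on the vertex set. Then K (dimension 2) consists of the simplices:

  0-simplices (7): A, B, D, E, F, G, J
  1-simplices (18): AB, AD, AE, AF, AG, AJ, BE, BF, BG, BJ, DE, DG, DJ, EF, EG, FG, FJ, GJ
  2-simplices (12): ABG, ABJ, ADE, ADJ, AEF, AFG, BEF, BEG, BFJ, DEG, DGJ, FGJ

Hence C_0 ≅ Z^7, C_1 ≅ Z^18, C_2 ≅ Z^12.

The boundary map ∂_1: C_1 → C_0 is given by ∂[p,q] = [q] − [p]. For instance
  ∂GJ = J − G.
The resulting 7×18 matrix has rank 6, and its Smith normal form has invariant factors (1,1,1,1,1,1).

Boundary ∂_2: C_2 → C_1 maps a triangle to the signed sum of its edges. For instance
  ∂ADJ = DJ − AJ + AD,
  ∂DGJ = GJ − DJ + DG.
As a 18×12 matrix over Z this has rank 12, with invariant factors (1,1,1,1,1,1,1,1,1,1,1,2).

Computing H_k = (kernel of ∂_k) / (image of ∂_{k+1}):

  H_0: rank C_0 − rank ∂_1 = 7 − 6 = 1, and the invariant factors of ∂_1 are all 1, so H_0 ≅ Z.
  H_1: rank ker ∂_1 − rank ∂_2 = (18 − 6) − 12 = 0, and ∂_2 has invariant factor 2 > 1, so H_1 ≅ Z/2.
  H_2: rank ker ∂_2 − rank ∂_3 = (12 − 12) − 0 = 0, and there is no ∂_3, so H_2 ≅ 0.

As a check, the Euler characteristic is 7 − 18 + 12 = 1, which agrees with 1 − 0 + 0 = 1.

Hence the Betti numbers are b_0 = 1, b_1 = 0, b_2 = 0.

b_0 = 1, b_1 = 0, b_2 = 0.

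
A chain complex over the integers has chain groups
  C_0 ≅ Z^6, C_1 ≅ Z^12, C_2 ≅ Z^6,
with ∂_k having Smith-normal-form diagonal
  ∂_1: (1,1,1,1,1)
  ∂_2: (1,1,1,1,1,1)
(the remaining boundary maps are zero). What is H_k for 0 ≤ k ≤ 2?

H_0: b_0 = 6 − 0 − 5 = 1; torsion from ∂_1 factors > 1: none. So H_0 = Z.
H_1: b_1 = 12 − 5 − 6 = 1; torsion from ∂_2 factors > 1: none. So H_1 = Z.
H_2: b_2 = 6 − 6 − 0 = 0; torsion from ∂_3 factors > 1: none. So H_2 = 0.

H_0 = Z,  H_1 = Z,  H_2 = 0.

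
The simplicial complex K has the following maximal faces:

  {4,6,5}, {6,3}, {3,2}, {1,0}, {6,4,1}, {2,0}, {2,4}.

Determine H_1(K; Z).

Take the total order 0 < 1 < 2 < 3 < 4 < 5 < 6 on the vertex set. Then K (dimension 2) consists of the simplices:

  0-simplices (7): [0], [1], [2], [3], [4], [5], [6]
  1-simplices (10): [0,1], [0,2], [1,4], [1,6], [2,3], [2,4], [3,6], [4,5], [4,6], [5,6]
  2-simplices (2): [1,4,6], [4,5,6]

so the chain groups are C_0 ≅ Z^7, C_1 ≅ Z^10, C_2 ≅ Z^2.

Boundary ∂_1: C_1 → C_0 is given by ∂[p,q] = [q] − [p]. For instance
  ∂[2,4] = [4] − [2].
The 7×10 boundary matrix has rank 6 and Smith normal form diag(1,1,1,1,1,1).

The boundary map ∂_2: C_2 → C_1 sends each 2-simplex [p,q,r] to [q,r] − [p,r] + [p,q]. For instance
  ∂[4,5,6] = [5,6] − [4,6] + [4,5],
  ∂[1,4,6] = [4,6] − [1,6] + [1,4].
As a 10×2 matrix over Z this has rank 2, with invariant factors (1,1).

From H_k ≅ ker(∂_k) / im(∂_{k+1}) we obtain:

  H_1: rank ker ∂_1 − rank ∂_2 = (10 − 6) − 2 = 2, and the invariant factors of ∂_2 are all 1, so H_1 ≅ Z^2.

H_1 = Z^2.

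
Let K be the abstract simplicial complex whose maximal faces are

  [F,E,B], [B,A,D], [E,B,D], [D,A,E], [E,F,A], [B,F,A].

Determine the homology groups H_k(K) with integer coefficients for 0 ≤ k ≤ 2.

K has 5 vertices, 9 edges, 6 triangles.
rank ∂_0 = 0, rank ∂_1 = 4 ⇒ b_0 = 5 − 0 − 4 = 1; all invariant factors of ∂_1 are 1 so no torsion. So H_0 ≅ Z.
rank ∂_1 = 4, rank ∂_2 = 5 ⇒ b_1 = 9 − 4 − 5 = 0; all invariant factors of ∂_2 are 1 so no torsion. So H_1 ≅ 0.
rank ∂_2 = 5, rank ∂_3 = 0 ⇒ b_2 = 6 − 5 − 0 = 1. So H_2 ≅ Z.

H_0 ≅ Z,  H_1 = 0,  H_2 ≅ Z.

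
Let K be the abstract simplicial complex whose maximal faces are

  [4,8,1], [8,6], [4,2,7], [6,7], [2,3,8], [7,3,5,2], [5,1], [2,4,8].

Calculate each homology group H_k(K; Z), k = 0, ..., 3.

H_0 = Z,  H_1 = Z^2,  H_2 = 0,  H_3 = 0.

Order the vertices as 1 < 2 < 3 < 4 < 5 < 6 < 7 < 8. Listing each simplex with vertices in this order, K has dimension 3 with simplices:

  0-simplices (8): [1], [2], [3], [4], [5], [6], [7], [8]
  1-simplices (16): [1,4], [1,5], [1,8], [2,3], [2,4], [2,5], [2,7], [2,8], [3,5], [3,7], [3,8], [4,7], [4,8], [5,7], [6,7], [6,8]
  2-simplices (8): [1,4,8], [2,3,5], [2,3,7], [2,3,8], [2,4,7], [2,4,8], [2,5,7], [3,5,7]
  3-simplices (1): [2,3,5,7]

Hence C_0 ≅ Z^8, C_1 ≅ Z^16, C_2 ≅ Z^8, C_3 ≅ Z^1.

∂_1: C_1 → C_0 is given by ∂[p,q] = [q] − [p]. For instance
  ∂[6,7] = [7] − [6].
The resulting 8×16 matrix has rank 7, and its Smith normal form has invariant factors (1,1,1,1,1,1,1).

The boundary map ∂_2: C_2 → C_1 maps a triangle to the signed sum of its edges. For instance
  ∂[2,3,7] = [3,7] − [2,7] + [2,3],
  ∂[2,4,7] = [4,7] − [2,7] + [2,4].
The 16×8 boundary matrix has rank 7 and Smith normal form diag(1,1,1,1,1,1,1).

∂_3: C_3 → C_2 sends each 3-simplex σ to the alternating sum Σ_i (−1)^i (σ with its i-th vertex removed). For instance
  ∂[2,3,5,7] = [3,5,7] − [2,5,7] + [2,3,7] − [2,3,5].
The resulting 8×1 matrix has rank 1, and its Smith normal form has invariant factors (1).

Reading off H_k = ker ∂_k / im ∂_{k+1}:

  H_0: rank C_0 − rank ∂_1 = 8 − 7 = 1, and the invariant factors of ∂_1 are all 1, so H_0 = Z.
  H_1: rank ker ∂_1 − rank ∂_2 = (16 − 7) − 7 = 2, and the invariant factors of ∂_2 are all 1, so H_1 = Z^2.
  H_2: rank ker ∂_2 − rank ∂_3 = (8 − 7) − 1 = 0, and the invariant factors of ∂_3 are all 1, so H_2 = 0.
  H_3: rank ker ∂_3 − rank ∂_4 = (1 − 1) − 0 = 0, and there is no ∂_4, so H_3 = 0.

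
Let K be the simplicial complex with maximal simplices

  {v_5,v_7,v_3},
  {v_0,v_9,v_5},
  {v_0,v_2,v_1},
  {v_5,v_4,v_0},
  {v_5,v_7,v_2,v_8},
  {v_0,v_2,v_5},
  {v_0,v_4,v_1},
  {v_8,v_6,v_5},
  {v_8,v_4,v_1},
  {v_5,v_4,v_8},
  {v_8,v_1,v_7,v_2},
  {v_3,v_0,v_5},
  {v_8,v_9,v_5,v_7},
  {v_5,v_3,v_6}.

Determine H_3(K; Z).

Take the total order v_0 < v_1 < v_2 < v_3 < v_4 < v_5 < v_6 < v_7 < v_8 < v_9 on the vertex set. Then K (dimension 3) consists of the simplices:

  0-simplices (10): [v_0], [v_1], [v_2], [v_3], [v_4], [v_5], [v_6], [v_7], [v_8], [v_9]
  1-simplices (26): (26 of them)
  2-simplices (21): (21 of them)
  3-simplices (3): [v_1,v_2,v_7,v_8], [v_2,v_5,v_7,v_8], [v_5,v_7,v_8,v_9]

giving chain groups C_0 ≅ Z^10, C_1 ≅ Z^26, C_2 ≅ Z^21, C_3 ≅ Z^3.

Boundary ∂_1: C_1 → C_0 is given by ∂[p,q] = [q] − [p]. For instance
  ∂[v_5,v_7] = [v_7] − [v_5].
This gives a 10×26 integer matrix of rank 9; reducing to Smith normal form yields diagonal entries (1,1,1,1,1,1,1,1,1).

The boundary map ∂_2: C_2 → C_1 maps a triangle to the signed sum of its edges. For instance
  ∂[v_4,v_5,v_8] = [v_5,v_8] − [v_4,v_8] + [v_4,v_5],
  ∂[v_0,v_1,v_2] = [v_1,v_2] − [v_0,v_2] + [v_0,v_1].
This gives a 26×21 integer matrix of rank 17; reducing to Smith normal form yields diagonal entries (1,1,1,1,1,1,1,1,1,1,1,1,1,1,1,1,1).

The boundary map ∂_3: C_3 → C_2 sends each 3-simplex σ to the alternating sum Σ_i (−1)^i (σ with its i-th vertex removed). For instance
  ∂[v_2,v_5,v_7,v_8] = [v_5,v_7,v_8] − [v_2,v_7,v_8] + [v_2,v_5,v_8] − [v_2,v_5,v_7],
  ∂[v_1,v_2,v_7,v_8] = [v_2,v_7,v_8] − [v_1,v_7,v_8] + [v_1,v_2,v_8] − [v_1,v_2,v_7].
This gives a 21×3 integer matrix of rank 3; reducing to Smith normal form yields diagonal entries (1,1,1).

Computing H_k = (kernel of ∂_k) / (image of ∂_{k+1}):

  H_3: rank ker ∂_3 − rank ∂_4 = (3 − 3) − 0 = 0, and there is no ∂_4, so H_3 ≅ 0.

H_3 = 0.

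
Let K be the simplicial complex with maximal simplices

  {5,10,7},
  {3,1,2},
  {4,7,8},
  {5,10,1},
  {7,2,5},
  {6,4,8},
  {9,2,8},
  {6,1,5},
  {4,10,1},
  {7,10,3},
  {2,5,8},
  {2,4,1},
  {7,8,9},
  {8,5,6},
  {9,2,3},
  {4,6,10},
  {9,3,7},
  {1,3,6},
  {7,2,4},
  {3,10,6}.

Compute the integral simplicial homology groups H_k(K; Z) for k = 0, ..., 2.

Take the total order 1 < 2 < 3 < 4 < 5 < 6 < 7 < 8 < 9 < 10 on the vertex set. Then K (dimension 2) consists of the simplices:

  0-simplices (10): [1], [2], [3], [4], [5], [6], [7], [8], [9], [10]
  1-simplices (30): (30 of them)
  2-simplices (20): (20 of them)

Hence C_0 ≅ Z^10, C_1 ≅ Z^30, C_2 ≅ Z^20.

The boundary map ∂_1: C_1 → C_0 sends each edge [p,q] (with p < q) to q − p.
The resulting 10×30 matrix has rank 9, and its Smith normal form has invariant factors (1,1,1,1,1,1,1,1,1).

Boundary ∂_2: C_2 → C_1 acts by ∂[p,q,r] = [q,r] − [p,r] + [p,q]. For instance
  ∂[3,7,9] = [7,9] − [3,9] + [3,7],
  ∂[2,8,9] = [8,9] − [2,9] + [2,8].
The resulting 30×20 matrix has rank 20, and its Smith normal form has invariant factors (1,1,1,1,1,1,1,1,1,1,1,1,1,1,1,1,1,1,1,2).

Computing H_k = (kernel of ∂_k) / (image of ∂_{k+1}):

  H_0: rank C_0 − rank ∂_1 = 10 − 9 = 1, and the invariant factors of ∂_1 are all 1, so H_0 ≅ Z.
  H_1: rank ker ∂_1 − rank ∂_2 = (30 − 9) − 20 = 1, and ∂_2 has invariant factor 2 > 1, so H_1 ≅ Z ⊕ Z/2.
  H_2: rank ker ∂_2 − rank ∂_3 = (20 − 20) − 0 = 0, and there is no ∂_3, so H_2 ≅ 0.

(K is a triangulation of the Klein bottle.)

H_0 = Z,  H_1 = Z ⊕ Z/2,  H_2 = 0.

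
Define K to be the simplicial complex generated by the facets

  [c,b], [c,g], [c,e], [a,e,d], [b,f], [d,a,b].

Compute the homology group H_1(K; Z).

H_1 ≅ Z.

We work with the vertex ordering a < b < c < d < e < f < g. The simplices of K, each written with vertices in increasing order, are:

  0-simplices (7): a, b, c, d, e, f, g
  1-simplices (9): ab, ad, ae, bc, bd, bf, ce, cg, de
  2-simplices (2): abd, ade

so the chain groups are C_0 ≅ Z^7, C_1 ≅ Z^9, C_2 ≅ Z^2.

Boundary ∂_1: C_1 → C_0 sends each edge [p,q] (with p < q) to q − p. For instance
  ∂ae = e − a.
As a 7×9 matrix over Z this has rank 6, with invariant factors (1,1,1,1,1,1).

Boundary ∂_2: C_2 → C_1 sends each 2-simplex [p,q,r] to [q,r] − [p,r] + [p,q]. For instance
  ∂ade = de − ae + ad,
  ∂abd = bd − ad + ab.
This gives a 9×2 integer matrix of rank 2; reducing to Smith normal form yields diagonal entries (1,1).

From H_k ≅ ker(∂_k) / im(∂_{k+1}) we obtain:

  H_1: rank ker ∂_1 − rank ∂_2 = (9 − 6) − 2 = 1, and the invariant factors of ∂_2 are all 1, so H_1 = Z.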